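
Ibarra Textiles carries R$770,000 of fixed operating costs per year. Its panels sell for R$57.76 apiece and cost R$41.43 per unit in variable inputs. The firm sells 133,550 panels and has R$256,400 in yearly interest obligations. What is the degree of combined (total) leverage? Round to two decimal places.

1.89

Contribution at this volume is 133,550 × R$16.33 = R$2,180,871.50.
Operating income = contribution − fixed costs = R$2,180,871.50 − R$770,000 = R$1,410,871.50. Interest = R$256,400.00.
DOL = R$2,180,871.50 ÷ R$1,410,871.50 = 1.5458; DFL = R$1,410,871.50 ÷ R$1,154,471.50 = 1.2221.
Combined leverage = 1.5458 × 1.2221 = 1.8891.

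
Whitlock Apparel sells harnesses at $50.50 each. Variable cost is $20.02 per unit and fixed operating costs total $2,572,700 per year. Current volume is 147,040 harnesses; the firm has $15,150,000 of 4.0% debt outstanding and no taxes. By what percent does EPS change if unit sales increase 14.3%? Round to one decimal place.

Contribution at this volume is 147,040 × $30.48 = $4,481,779.20.
EBIT = $4,481,779.20 − $2,572,700 = $1,909,079.20.
Interest = $606,000.00, so EBIT − I = $1,303,079.20.
DCL = total CM / (EBIT − I) = $4,481,779.20 / $1,303,079.20 = 3.4394.
EPS therefore changes by 3.4394 × (+14.3%) = +49.2%.

+49.2%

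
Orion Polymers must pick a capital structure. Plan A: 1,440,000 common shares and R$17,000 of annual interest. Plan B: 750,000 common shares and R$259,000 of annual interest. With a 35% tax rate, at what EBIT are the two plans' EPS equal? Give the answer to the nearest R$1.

Set EPS_A = EPS_B: (EBIT − R$17,000)(1 − 0.35) ÷ 1,440,000 = (EBIT − R$259,000)(1 − 0.35) ÷ 750,000.
The (1 − t) factor cancels: (EBIT − 17,000) × 750,000 = (EBIT − 259,000) × 1,440,000.
EBIT × (1,440,000 − 750,000) = 259,000 × 1,440,000 − 17,000 × 750,000 = 360,210,000,000, so EBIT = 360,210,000,000 ÷ 690,000 = 522,043.48.

R$522,043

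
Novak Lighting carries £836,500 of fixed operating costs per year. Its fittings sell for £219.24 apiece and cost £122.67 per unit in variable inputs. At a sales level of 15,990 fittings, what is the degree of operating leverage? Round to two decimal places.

2.18

Total contribution margin = 15,990 × £96.57 = £1,544,154.30.
Subtracting fixed costs: EBIT = £1,544,154.30 − £836,500 = £707,654.30.
Degree of operating leverage = £1,544,154.30 / £707,654.30 = 2.1821.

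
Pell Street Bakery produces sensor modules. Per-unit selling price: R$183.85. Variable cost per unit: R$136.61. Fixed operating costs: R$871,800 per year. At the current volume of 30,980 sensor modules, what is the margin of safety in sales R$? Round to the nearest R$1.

R$2,302,777

Unit CM = price − variable cost = R$183.85 − R$136.61 = R$47.24. Break-even units = R$871,800 ÷ R$47.24 = 18,454.70; break-even revenue = 18,454.70 × R$183.85 = R$3,392,896.49.
Actual sales revenue = 30,980 × R$183.85 = R$5,695,673.00.
Margin of safety = R$5,695,673.00 − R$3,392,896.49 = R$2,302,777.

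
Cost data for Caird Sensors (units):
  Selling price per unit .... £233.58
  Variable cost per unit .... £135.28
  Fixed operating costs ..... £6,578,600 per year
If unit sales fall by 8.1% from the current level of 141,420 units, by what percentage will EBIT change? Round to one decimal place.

-15.4%

At 141,420 units, contribution = 141,420 × £98.30 = £13,901,586.00.
Operating income = contribution − fixed costs = £13,901,586.00 − £6,578,600 = £7,322,986.00.
So DOL = total CM / EBIT = £13,901,586.00 / £7,322,986.00 = 1.8983.
Operating income changes by 1.8983 × -8.1% = -15.4%.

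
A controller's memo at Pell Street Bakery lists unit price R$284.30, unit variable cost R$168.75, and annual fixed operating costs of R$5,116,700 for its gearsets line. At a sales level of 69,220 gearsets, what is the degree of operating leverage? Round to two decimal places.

At 69,220 units, contribution = 69,220 × R$115.55 = R$7,998,371.00.
EBIT = R$7,998,371.00 − R$5,116,700 = R$2,881,671.00.
Degree of operating leverage = R$7,998,371.00 / R$2,881,671.00 = 2.7756.

2.78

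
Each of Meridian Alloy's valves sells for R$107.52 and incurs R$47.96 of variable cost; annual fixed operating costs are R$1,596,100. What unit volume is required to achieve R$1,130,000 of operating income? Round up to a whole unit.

45,771 valves

Unit CM = price − variable cost = R$107.52 − R$47.96 = R$59.56.
Units = (FC + target) / CM = (R$1,596,100 + R$1,130,000) / R$59.56 = 45,770.65, so 45,771 valves.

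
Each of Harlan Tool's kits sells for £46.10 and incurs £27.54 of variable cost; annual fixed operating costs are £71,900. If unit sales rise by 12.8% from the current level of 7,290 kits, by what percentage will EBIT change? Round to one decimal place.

+27.3%

Total contribution margin = 7,290 × £18.56 = £135,302.40.
Operating income = contribution − fixed costs = £135,302.40 − £71,900 = £63,402.40.
Degree of operating leverage = £135,302.40 / £63,402.40 = 2.1340.
%ΔEBIT = DOL × %ΔSales = 2.1340 × +12.8% = +27.3%.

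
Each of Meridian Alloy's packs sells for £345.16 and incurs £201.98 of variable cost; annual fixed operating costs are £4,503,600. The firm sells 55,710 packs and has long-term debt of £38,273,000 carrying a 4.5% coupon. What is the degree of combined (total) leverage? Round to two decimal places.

Total contribution margin = 55,710 × £143.18 = £7,976,557.80.
EBIT = £7,976,557.80 − £4,503,600 = £3,472,957.80. Interest = £1,722,285.00.
DOL = £7,976,557.80 ÷ £3,472,957.80 = 2.2968; DFL = £3,472,957.80 ÷ £1,750,672.80 = 1.9838.
Combined leverage = 2.2968 × 1.9838 = 4.5564.

4.56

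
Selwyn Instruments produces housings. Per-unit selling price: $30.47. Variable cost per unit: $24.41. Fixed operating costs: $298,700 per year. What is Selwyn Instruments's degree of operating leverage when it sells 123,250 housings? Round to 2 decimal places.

1.67

At 123,250 units, contribution = 123,250 × $6.06 = $746,895.00.
Subtracting fixed costs: EBIT = $746,895.00 − $298,700 = $448,195.00.
Degree of operating leverage = $746,895.00 / $448,195.00 = 1.6665.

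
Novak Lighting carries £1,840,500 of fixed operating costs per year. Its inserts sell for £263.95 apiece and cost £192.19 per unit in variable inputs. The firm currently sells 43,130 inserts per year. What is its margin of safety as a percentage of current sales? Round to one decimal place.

40.5%

Contribution margin per unit = £263.95 − £192.19 = £71.76. Break-even units = £1,840,500 ÷ £71.76 = 25,647.99; break-even revenue = 25,647.99 × £263.95 = £6,769,787.83.
Current sales = 43,130 × £263.95 = £11,384,163.50.
Margin of safety = (£11,384,163.50 − £6,769,787.83) ÷ £11,384,163.50 = 40.5%.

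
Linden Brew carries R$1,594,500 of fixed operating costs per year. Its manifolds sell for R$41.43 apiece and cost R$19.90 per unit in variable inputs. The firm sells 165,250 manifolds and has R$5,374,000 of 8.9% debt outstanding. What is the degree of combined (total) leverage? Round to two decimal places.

Total contribution margin = 165,250 × R$21.53 = R$3,557,832.50.
Operating income = contribution − fixed costs = R$3,557,832.50 − R$1,594,500 = R$1,963,332.50. Interest = R$478,286.00, so EBIT − I = R$1,485,046.50.
Degree of total leverage = total CM / (EBIT − interest) = R$3,557,832.50 / R$1,485,046.50 = 2.3958.

2.40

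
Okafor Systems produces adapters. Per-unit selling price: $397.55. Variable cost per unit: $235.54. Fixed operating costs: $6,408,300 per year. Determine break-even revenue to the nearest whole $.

$15,725,077

CM per unit = $397.55 − $235.54 = $162.01; CM ratio = $162.01 / $397.55 = 0.4075.
Break-even sales = FC ÷ CM ratio = $6,408,300 × $397.55 / $162.01 = $15,725,077.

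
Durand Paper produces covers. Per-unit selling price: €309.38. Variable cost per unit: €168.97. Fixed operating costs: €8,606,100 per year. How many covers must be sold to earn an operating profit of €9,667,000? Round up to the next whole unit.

130,142 covers

Unit CM = price − variable cost = €309.38 − €168.97 = €140.41.
Need Q such that Q × €140.41 − €8,606,100 = €9,667,000, i.e. Q = €18,273,100 / €140.41 = 130,141.02 → 130,142.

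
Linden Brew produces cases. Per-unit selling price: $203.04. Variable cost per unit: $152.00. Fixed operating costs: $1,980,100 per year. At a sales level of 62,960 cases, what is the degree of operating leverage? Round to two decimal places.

2.61

At 62,960 units, contribution = 62,960 × $51.04 = $3,213,478.40.
EBIT = $3,213,478.40 − $1,980,100 = $1,233,378.40.
Degree of operating leverage = $3,213,478.40 / $1,233,378.40 = 2.6054.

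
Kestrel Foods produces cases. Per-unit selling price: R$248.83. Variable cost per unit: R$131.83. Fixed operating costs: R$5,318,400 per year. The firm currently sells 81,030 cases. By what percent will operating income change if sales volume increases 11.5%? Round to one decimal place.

Contribution at this volume is 81,030 × R$117.00 = R$9,480,510.00.
Operating income = contribution − fixed costs = R$9,480,510.00 − R$5,318,400 = R$4,162,110.00.
So DOL = total CM / EBIT = R$9,480,510.00 / R$4,162,110.00 = 2.2778.
%ΔEBIT = DOL × %ΔSales = 2.2778 × +11.5% = +26.2%.

+26.2%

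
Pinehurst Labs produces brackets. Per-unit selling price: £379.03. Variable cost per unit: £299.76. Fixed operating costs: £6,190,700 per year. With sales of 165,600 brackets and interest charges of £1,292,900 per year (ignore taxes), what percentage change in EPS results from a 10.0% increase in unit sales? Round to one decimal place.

+23.3%

Contribution at this volume is 165,600 × £79.27 = £13,127,112.00.
EBIT = £13,127,112.00 − £6,190,700 = £6,936,412.00.
Interest = £1,292,900.00, so EBIT − I = £5,643,512.00.
Degree of combined leverage = contribution ÷ (EBIT − I) = £13,127,112.00 ÷ £5,643,512.00 = 2.3261.
EPS therefore changes by 2.3261 × (+10.0%) = +23.3%.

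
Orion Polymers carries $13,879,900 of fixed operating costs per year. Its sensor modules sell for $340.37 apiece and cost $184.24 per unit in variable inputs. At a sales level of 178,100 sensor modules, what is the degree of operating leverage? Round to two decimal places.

Contribution at this volume is 178,100 × $156.13 = $27,806,753.00.
Operating income = contribution − fixed costs = $27,806,753.00 − $13,879,900 = $13,926,853.00.
DOL = contribution ÷ EBIT = $27,806,753.00 ÷ $13,926,853.00 = 1.9966.

2.00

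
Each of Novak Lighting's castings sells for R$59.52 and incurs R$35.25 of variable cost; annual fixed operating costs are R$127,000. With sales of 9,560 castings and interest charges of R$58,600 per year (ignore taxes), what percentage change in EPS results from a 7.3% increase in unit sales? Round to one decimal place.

Contribution at this volume is 9,560 × R$24.27 = R$232,021.20.
Subtracting fixed costs: EBIT = R$232,021.20 − R$127,000 = R$105,021.20.
After interest of R$58,600.00, pre-tax earnings = R$46,421.20.
Degree of combined leverage = contribution ÷ (EBIT − I) = R$232,021.20 ÷ R$46,421.20 = 4.9982.
%ΔEPS = DCL × %ΔSales = 4.9982 × +7.3% = +36.5%.

+36.5%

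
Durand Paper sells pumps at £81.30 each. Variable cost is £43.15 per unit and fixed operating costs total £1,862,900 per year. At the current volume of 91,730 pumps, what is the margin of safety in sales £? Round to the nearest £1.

Each unit contributes £81.30 − £43.15 = £38.15. Break-even units = £1,862,900 ÷ £38.15 = 48,830.93; break-even revenue = 48,830.93 × £81.30 = £3,969,954.65.
Actual sales revenue = 91,730 × £81.30 = £7,457,649.00.
Margin of safety = £7,457,649.00 − £3,969,954.65 = £3,487,694.

£3,487,694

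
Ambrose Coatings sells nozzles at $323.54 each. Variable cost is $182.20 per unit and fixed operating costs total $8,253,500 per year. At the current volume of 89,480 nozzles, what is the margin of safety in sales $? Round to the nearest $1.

$10,057,354

Contribution margin per unit = $323.54 − $182.20 = $141.34. Break-even units = $8,253,500 ÷ $141.34 = 58,394.65; break-even revenue = 58,394.65 × $323.54 = $18,893,005.45.
Actual sales revenue = 89,480 × $323.54 = $28,950,359.20.
Margin of safety = $28,950,359.20 − $18,893,005.45 = $10,057,354.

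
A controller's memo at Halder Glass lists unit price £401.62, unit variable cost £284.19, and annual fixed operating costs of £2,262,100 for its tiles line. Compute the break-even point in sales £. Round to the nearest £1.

£7,736,563

CM per unit = £401.62 − £284.19 = £117.43; CM ratio = £117.43 / £401.62 = 0.2924.
Break-even sales = FC ÷ CM ratio = £2,262,100 × £401.62 / £117.43 = £7,736,563.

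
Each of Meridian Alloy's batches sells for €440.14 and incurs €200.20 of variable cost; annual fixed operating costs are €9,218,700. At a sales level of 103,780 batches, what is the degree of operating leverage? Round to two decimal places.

Total contribution margin = 103,780 × €239.94 = €24,900,973.20.
EBIT = €24,900,973.20 − €9,218,700 = €15,682,273.20.
So DOL = total CM / EBIT = €24,900,973.20 / €15,682,273.20 = 1.5878.

1.59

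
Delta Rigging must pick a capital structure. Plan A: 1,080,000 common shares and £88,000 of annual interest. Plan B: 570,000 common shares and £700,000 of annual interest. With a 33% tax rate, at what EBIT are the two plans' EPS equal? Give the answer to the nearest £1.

Set EPS_A = EPS_B: (EBIT − £88,000)(1 − 0.33) ÷ 1,080,000 = (EBIT − £700,000)(1 − 0.33) ÷ 570,000.
The (1 − t) factor cancels: (EBIT − 88,000) × 570,000 = (EBIT − 700,000) × 1,080,000.
EBIT × (1,080,000 − 570,000) = 700,000 × 1,080,000 − 88,000 × 570,000 = 705,840,000,000, so EBIT = 705,840,000,000 ÷ 510,000 = 1,384,000.00.

£1,384,000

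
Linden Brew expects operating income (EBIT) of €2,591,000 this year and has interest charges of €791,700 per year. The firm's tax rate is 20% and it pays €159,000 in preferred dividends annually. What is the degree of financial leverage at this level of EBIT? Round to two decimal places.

Annual interest charges come to €791,700.00.
Preferred dividends grossed up pre-tax: €159,000 / (1 − 0.20) = €198,750.00.
DFL = EBIT ÷ [EBIT − I − D_p/(1−t)] = €2,591,000 ÷ [€2,591,000 − €791,700.00 − €198,750.00] = €2,591,000 ÷ €1,600,550.00 = 1.6188.

1.62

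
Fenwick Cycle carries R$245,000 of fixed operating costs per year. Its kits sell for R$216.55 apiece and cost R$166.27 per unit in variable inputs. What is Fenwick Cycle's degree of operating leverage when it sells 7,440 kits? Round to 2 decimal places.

2.90

At 7,440 units, contribution = 7,440 × R$50.28 = R$374,083.20.
EBIT = R$374,083.20 − R$245,000 = R$129,083.20.
DOL = contribution ÷ EBIT = R$374,083.20 ÷ R$129,083.20 = 2.8980.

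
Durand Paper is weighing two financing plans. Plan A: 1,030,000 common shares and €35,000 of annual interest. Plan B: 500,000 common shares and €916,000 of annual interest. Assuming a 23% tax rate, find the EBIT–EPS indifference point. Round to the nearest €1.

Set EPS_A = EPS_B: (EBIT − €35,000)(1 − 0.23) ÷ 1,030,000 = (EBIT − €916,000)(1 − 0.23) ÷ 500,000.
Cancelling (1 − t) and cross-multiplying: 500,000·(EBIT − 35,000) = 1,030,000·(EBIT − 916,000).
Solving, EBIT = (916,000·1,030,000 − 35,000·500,000) / (1,030,000 − 500,000) = 925,980,000,000 / 530,000 = 1,747,132.08.

€1,747,132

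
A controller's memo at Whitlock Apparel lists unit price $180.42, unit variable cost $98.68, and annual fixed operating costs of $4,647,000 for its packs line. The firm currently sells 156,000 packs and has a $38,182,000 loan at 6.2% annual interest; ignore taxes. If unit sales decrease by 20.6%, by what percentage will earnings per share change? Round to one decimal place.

-45.8%

Contribution at this volume is 156,000 × $81.74 = $12,751,440.00.
EBIT = $12,751,440.00 − $4,647,000 = $8,104,440.00.
Interest = $2,367,284.00, so EBIT − I = $5,737,156.00.
DCL = total CM / (EBIT − I) = $12,751,440.00 / $5,737,156.00 = 2.2226.
%ΔEPS = DCL × %ΔSales = 2.2226 × -20.6% = -45.8%.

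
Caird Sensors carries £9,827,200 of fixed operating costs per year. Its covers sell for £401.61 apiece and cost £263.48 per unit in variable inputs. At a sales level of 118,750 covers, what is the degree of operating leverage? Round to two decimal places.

Contribution at this volume is 118,750 × £138.13 = £16,402,937.50.
Subtracting fixed costs: EBIT = £16,402,937.50 − £9,827,200 = £6,575,737.50.
Degree of operating leverage = £16,402,937.50 / £6,575,737.50 = 2.4945.

2.49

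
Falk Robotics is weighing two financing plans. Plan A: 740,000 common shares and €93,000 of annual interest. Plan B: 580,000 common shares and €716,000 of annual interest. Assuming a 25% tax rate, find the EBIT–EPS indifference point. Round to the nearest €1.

€2,974,375

Set EPS_A = EPS_B: (EBIT − €93,000)(1 − 0.25) ÷ 740,000 = (EBIT − €716,000)(1 − 0.25) ÷ 580,000.
The (1 − t) factor cancels: (EBIT − 93,000) × 580,000 = (EBIT − 716,000) × 740,000.
EBIT × (740,000 − 580,000) = 716,000 × 740,000 − 93,000 × 580,000 = 475,900,000,000, so EBIT = 475,900,000,000 ÷ 160,000 = 2,974,375.00.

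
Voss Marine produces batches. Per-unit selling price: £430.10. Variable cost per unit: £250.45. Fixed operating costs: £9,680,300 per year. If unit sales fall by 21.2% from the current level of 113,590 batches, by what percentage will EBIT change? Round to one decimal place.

Contribution at this volume is 113,590 × £179.65 = £20,406,443.50.
Subtracting fixed costs: EBIT = £20,406,443.50 − £9,680,300 = £10,726,143.50.
DOL = contribution ÷ EBIT = £20,406,443.50 ÷ £10,726,143.50 = 1.9025.
%ΔEBIT = DOL × %ΔSales = 1.9025 × -21.2% = -40.3%.

-40.3%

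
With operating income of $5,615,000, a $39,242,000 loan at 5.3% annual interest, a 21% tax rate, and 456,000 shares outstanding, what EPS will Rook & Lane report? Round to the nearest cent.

Pre-tax income = $5,615,000 − $2,079,826.00 = $3,535,174.00.
Net income = $3,535,174.00 × (1 − 0.21) = $2,792,787.46.
EPS = $2,792,787.46 ÷ 456,000 = $6.12.

$6.12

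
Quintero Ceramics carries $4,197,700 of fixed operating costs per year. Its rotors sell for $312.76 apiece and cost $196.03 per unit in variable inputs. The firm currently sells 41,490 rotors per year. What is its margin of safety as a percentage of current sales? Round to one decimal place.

Each unit contributes $312.76 − $196.03 = $116.73. Break-even units = $4,197,700 ÷ $116.73 = 35,960.76; break-even revenue = 35,960.76 × $312.76 = $11,247,088.60.
Actual sales revenue = 41,490 × $312.76 = $12,976,412.40.
Margin of safety = ($12,976,412.40 − $11,247,088.60) ÷ $12,976,412.40 = 13.3%.

13.3%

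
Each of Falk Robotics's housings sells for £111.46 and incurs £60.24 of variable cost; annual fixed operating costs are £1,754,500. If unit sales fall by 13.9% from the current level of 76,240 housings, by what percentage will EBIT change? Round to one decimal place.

At 76,240 units, contribution = 76,240 × £51.22 = £3,905,012.80.
EBIT = £3,905,012.80 − £1,754,500 = £2,150,512.80.
DOL = contribution ÷ EBIT = £3,905,012.80 ÷ £2,150,512.80 = 1.8159.
So EBIT moves 1.8159 × (-13.9%) = -25.2%.

-25.2%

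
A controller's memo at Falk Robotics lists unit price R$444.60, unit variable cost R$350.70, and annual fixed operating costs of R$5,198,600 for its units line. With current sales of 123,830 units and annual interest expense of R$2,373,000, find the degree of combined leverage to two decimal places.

Contribution at this volume is 123,830 × R$93.90 = R$11,627,637.00.
Operating income = contribution − fixed costs = R$11,627,637.00 − R$5,198,600 = R$6,429,037.00. Interest = R$2,373,000.00, so EBIT − I = R$4,056,037.00.
Degree of total leverage = total CM / (EBIT − interest) = R$11,627,637.00 / R$4,056,037.00 = 2.8667.

2.87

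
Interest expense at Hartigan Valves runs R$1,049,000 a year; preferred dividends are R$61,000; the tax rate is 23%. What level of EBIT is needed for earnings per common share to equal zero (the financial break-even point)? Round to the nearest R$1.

R$1,128,221

Grossing the preferred dividend up to pre-tax terms: R$61,000 / (1 − 0.23) = R$79,220.78.
EPS = 0 when EBIT covers interest plus the pre-tax preferred burden: R$1,049,000 + R$79,220.78 = R$1,128,220.78.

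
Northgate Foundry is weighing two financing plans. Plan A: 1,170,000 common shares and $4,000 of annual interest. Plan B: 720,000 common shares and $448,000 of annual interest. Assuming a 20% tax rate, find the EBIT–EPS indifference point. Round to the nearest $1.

At indifference, (EBIT − 4,000)(1 − t)/1,170,000 = (EBIT − 448,000)(1 − t)/720,000.
The (1 − t) factor cancels: (EBIT − 4,000) × 720,000 = (EBIT − 448,000) × 1,170,000.
Solving, EBIT = (448,000·1,170,000 − 4,000·720,000) / (1,170,000 − 720,000) = 521,280,000,000 / 450,000 = 1,158,400.00.

$1,158,400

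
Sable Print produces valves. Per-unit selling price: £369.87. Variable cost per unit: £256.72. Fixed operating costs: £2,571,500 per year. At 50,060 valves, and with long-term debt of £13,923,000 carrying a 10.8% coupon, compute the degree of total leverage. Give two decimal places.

3.56

Contribution at this volume is 50,060 × £113.15 = £5,664,289.00.
Operating income = contribution − fixed costs = £5,664,289.00 − £2,571,500 = £3,092,789.00. Interest = £1,503,684.00, so EBIT − I = £1,589,105.00.
DCL = contribution ÷ (EBIT − I) = £5,664,289.00 ÷ £1,589,105.00 = 3.5645.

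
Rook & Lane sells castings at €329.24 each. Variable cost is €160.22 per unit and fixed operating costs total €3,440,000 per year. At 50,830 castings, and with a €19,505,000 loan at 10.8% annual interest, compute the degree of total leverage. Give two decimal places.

2.82

Total contribution margin = 50,830 × €169.02 = €8,591,286.60.
Subtracting fixed costs: EBIT = €8,591,286.60 − €3,440,000 = €5,151,286.60. Interest = €2,106,540.00.
DOL = €8,591,286.60 ÷ €5,151,286.60 = 1.6678; DFL = €5,151,286.60 ÷ €3,044,746.60 = 1.6919.
Combined leverage = 1.6678 × 1.6919 = 2.8218.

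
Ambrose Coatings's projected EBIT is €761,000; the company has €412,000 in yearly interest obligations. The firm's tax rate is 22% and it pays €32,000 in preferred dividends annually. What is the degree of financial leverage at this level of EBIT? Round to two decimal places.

Annual interest charges come to €412,000.00.
Preferred dividends grossed up pre-tax: €32,000 / (1 − 0.22) = €41,025.64.
DFL = EBIT ÷ [EBIT − I − D_p/(1−t)] = €761,000 ÷ [€761,000 − €412,000.00 − €41,025.64] = €761,000 ÷ €307,974.36 = 2.4710.

2.47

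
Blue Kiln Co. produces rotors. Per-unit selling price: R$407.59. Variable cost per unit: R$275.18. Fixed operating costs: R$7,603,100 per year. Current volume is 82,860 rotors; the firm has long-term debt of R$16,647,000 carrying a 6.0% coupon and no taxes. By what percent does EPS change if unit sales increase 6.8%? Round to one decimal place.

+31.5%

Total contribution margin = 82,860 × R$132.41 = R$10,971,492.60.
Subtracting fixed costs: EBIT = R$10,971,492.60 − R$7,603,100 = R$3,368,392.60.
After interest of R$998,820.00, pre-tax earnings = R$2,369,572.60.
Degree of combined leverage = contribution ÷ (EBIT − I) = R$10,971,492.60 ÷ R$2,369,572.60 = 4.6302.
EPS therefore changes by 4.6302 × (+6.8%) = +31.5%.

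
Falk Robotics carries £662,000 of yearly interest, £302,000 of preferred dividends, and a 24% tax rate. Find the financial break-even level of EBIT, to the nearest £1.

Grossing the preferred dividend up to pre-tax terms: £302,000 / (1 − 0.24) = £397,368.42.
Financial break-even EBIT = interest + D_p ÷ (1 − t) = £662,000 + £397,368.42 = £1,059,368.42.

£1,059,368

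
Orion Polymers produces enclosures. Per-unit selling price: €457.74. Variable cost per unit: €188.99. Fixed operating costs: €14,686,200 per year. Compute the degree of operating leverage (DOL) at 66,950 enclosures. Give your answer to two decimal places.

Contribution at this volume is 66,950 × €268.75 = €17,992,812.50.
Subtracting fixed costs: EBIT = €17,992,812.50 − €14,686,200 = €3,306,612.50.
Degree of operating leverage = €17,992,812.50 / €3,306,612.50 = 5.4415.

5.44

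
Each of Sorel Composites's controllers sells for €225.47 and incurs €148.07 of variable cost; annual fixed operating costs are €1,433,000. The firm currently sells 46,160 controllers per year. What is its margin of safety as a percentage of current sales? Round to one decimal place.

Unit CM = price − variable cost = €225.47 − €148.07 = €77.40. Break-even units = €1,433,000 ÷ €77.40 = 18,514.21; break-even revenue = 18,514.21 × €225.47 = €4,174,399.35.
Current sales = 46,160 × €225.47 = €10,407,695.20.
Margin of safety = (€10,407,695.20 − €4,174,399.35) ÷ €10,407,695.20 = 59.9%.

59.9%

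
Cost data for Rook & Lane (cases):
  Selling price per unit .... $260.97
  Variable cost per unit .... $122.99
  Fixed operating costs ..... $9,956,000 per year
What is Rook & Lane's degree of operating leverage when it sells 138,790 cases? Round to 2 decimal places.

At 138,790 units, contribution = 138,790 × $137.98 = $19,150,244.20.
Operating income = contribution − fixed costs = $19,150,244.20 − $9,956,000 = $9,194,244.20.
DOL = contribution ÷ EBIT = $19,150,244.20 ÷ $9,194,244.20 = 2.0829.

2.08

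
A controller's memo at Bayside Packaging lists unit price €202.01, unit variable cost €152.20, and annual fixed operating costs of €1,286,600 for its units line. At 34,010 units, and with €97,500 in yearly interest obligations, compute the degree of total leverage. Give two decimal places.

5.47

Total contribution margin = 34,010 × €49.81 = €1,694,038.10.
EBIT = €1,694,038.10 − €1,286,600 = €407,438.10. Interest = €97,500.00, so EBIT − I = €309,938.10.
Degree of total leverage = total CM / (EBIT − interest) = €1,694,038.10 / €309,938.10 = 5.4657.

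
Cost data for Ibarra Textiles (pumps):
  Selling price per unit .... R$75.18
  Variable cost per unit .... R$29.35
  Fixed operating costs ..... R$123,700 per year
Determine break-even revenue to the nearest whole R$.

R$202,919

Contribution margin per unit = R$75.18 − R$29.35 = R$45.83, a CM ratio of R$45.83 ÷ R$75.18 = 0.6096.
Break-even revenue = fixed costs × price ÷ CM = R$123,700 × R$75.18 ÷ R$45.83 = R$202,919.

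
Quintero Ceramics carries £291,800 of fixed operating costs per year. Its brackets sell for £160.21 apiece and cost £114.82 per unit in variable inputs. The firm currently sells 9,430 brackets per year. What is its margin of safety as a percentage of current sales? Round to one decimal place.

Each unit contributes £160.21 − £114.82 = £45.39. Break-even units = £291,800 ÷ £45.39 = 6,428.73; break-even revenue = 6,428.73 × £160.21 = £1,029,946.64.
Actual sales revenue = 9,430 × £160.21 = £1,510,780.30.
Margin of safety = (£1,510,780.30 − £1,029,946.64) ÷ £1,510,780.30 = 31.8%.

31.8%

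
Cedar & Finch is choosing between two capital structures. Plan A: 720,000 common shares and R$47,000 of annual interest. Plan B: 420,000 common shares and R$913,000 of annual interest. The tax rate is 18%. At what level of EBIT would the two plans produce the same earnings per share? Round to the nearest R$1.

Set EPS_A = EPS_B: (EBIT − R$47,000)(1 − 0.18) ÷ 720,000 = (EBIT − R$913,000)(1 − 0.18) ÷ 420,000.
The (1 − t) factor cancels: (EBIT − 47,000) × 420,000 = (EBIT − 913,000) × 720,000.
Solving, EBIT = (913,000·720,000 − 47,000·420,000) / (720,000 − 420,000) = 637,620,000,000 / 300,000 = 2,125,400.00.

R$2,125,400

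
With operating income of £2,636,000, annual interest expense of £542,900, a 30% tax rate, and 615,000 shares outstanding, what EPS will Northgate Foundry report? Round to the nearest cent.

£2.38

Pre-tax income = £2,636,000 − £542,900.00 = £2,093,100.00.
After tax at 30%: net income = £2,093,100.00 × 0.70 = £1,465,170.00.
Per share: £1,465,170.00 / 615,000 shares = £2.38.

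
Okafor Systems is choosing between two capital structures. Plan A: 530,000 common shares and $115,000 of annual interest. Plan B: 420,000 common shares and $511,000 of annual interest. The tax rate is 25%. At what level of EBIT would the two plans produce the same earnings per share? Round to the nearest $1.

Set EPS_A = EPS_B: (EBIT − $115,000)(1 − 0.25) ÷ 530,000 = (EBIT − $511,000)(1 − 0.25) ÷ 420,000.
The (1 − t) factor cancels: (EBIT − 115,000) × 420,000 = (EBIT − 511,000) × 530,000.
Solving, EBIT = (511,000·530,000 − 115,000·420,000) / (530,000 − 420,000) = 222,530,000,000 / 110,000 = 2,023,000.00.

$2,023,000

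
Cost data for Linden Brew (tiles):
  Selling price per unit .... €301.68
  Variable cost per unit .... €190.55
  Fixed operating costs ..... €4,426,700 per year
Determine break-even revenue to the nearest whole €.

CM per unit = €301.68 − €190.55 = €111.13; CM ratio = €111.13 / €301.68 = 0.3684.
Break-even sales = FC ÷ CM ratio = €4,426,700 × €301.68 / €111.13 = €12,016,979.

€12,016,979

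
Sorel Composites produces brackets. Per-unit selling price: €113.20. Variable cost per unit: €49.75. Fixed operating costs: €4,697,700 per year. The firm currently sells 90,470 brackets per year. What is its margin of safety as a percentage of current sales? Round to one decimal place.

18.2%

Contribution margin per unit = €113.20 − €49.75 = €63.45. Break-even units = €4,697,700 ÷ €63.45 = 74,037.83; break-even revenue = 74,037.83 × €113.20 = €8,381,081.80.
Current sales = 90,470 × €113.20 = €10,241,204.00.
Margin of safety = (€10,241,204.00 − €8,381,081.80) ÷ €10,241,204.00 = 18.2%.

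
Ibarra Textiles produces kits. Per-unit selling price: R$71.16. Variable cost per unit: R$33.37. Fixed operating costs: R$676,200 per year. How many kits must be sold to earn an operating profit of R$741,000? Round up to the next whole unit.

Contribution margin per unit = R$71.16 − R$33.37 = R$37.79.
Need Q such that Q × R$37.79 − R$676,200 = R$741,000, i.e. Q = R$1,417,200 / R$37.79 = 37,501.98 → 37,502.

37,502 kits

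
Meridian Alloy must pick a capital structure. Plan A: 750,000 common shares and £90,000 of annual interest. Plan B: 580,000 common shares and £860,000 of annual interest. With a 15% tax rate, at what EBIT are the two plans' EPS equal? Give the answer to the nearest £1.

At indifference, (EBIT − 90,000)(1 − t)/750,000 = (EBIT − 860,000)(1 − t)/580,000.
The (1 − t) factor cancels: (EBIT − 90,000) × 580,000 = (EBIT − 860,000) × 750,000.
Solving, EBIT = (860,000·750,000 − 90,000·580,000) / (750,000 − 580,000) = 592,800,000,000 / 170,000 = 3,487,058.82.

£3,487,059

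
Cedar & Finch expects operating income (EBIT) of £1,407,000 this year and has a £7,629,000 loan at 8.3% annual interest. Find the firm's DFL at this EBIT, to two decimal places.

Interest = £633,207.00.
Degree of financial leverage = EBIT / (EBIT − interest) = £1,407,000 / £773,793.00 = 1.8183.

1.82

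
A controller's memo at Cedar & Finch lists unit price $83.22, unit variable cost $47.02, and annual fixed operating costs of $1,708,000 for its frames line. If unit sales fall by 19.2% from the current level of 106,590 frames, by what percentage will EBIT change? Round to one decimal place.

-34.4%

Total contribution margin = 106,590 × $36.20 = $3,858,558.00.
Subtracting fixed costs: EBIT = $3,858,558.00 − $1,708,000 = $2,150,558.00.
DOL = contribution ÷ EBIT = $3,858,558.00 ÷ $2,150,558.00 = 1.7942.
So EBIT moves 1.7942 × (-19.2%) = -34.4%.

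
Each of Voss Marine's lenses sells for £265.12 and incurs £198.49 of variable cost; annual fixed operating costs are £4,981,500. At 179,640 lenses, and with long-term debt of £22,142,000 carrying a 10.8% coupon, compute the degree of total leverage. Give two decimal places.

Contribution at this volume is 179,640 × £66.63 = £11,969,413.20.
Operating income = contribution − fixed costs = £11,969,413.20 − £4,981,500 = £6,987,913.20. Interest = £2,391,336.00, so EBIT − I = £4,596,577.20.
Degree of total leverage = total CM / (EBIT − interest) = £11,969,413.20 / £4,596,577.20 = 2.6040.

2.60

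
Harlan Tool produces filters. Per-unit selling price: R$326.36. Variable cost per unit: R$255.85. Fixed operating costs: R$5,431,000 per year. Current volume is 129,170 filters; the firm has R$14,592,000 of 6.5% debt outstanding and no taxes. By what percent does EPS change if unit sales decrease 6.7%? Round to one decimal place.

Contribution at this volume is 129,170 × R$70.51 = R$9,107,776.70.
Subtracting fixed costs: EBIT = R$9,107,776.70 − R$5,431,000 = R$3,676,776.70.
After interest of R$948,480.00, pre-tax earnings = R$2,728,296.70.
DCL = total CM / (EBIT − I) = R$9,107,776.70 / R$2,728,296.70 = 3.3383.
EPS therefore changes by 3.3383 × (-6.7%) = -22.4%.

-22.4%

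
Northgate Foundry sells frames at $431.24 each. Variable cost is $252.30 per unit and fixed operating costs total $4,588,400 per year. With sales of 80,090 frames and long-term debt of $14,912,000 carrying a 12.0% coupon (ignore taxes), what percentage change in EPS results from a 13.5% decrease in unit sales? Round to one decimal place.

-24.3%

At 80,090 units, contribution = 80,090 × $178.94 = $14,331,304.60.
Subtracting fixed costs: EBIT = $14,331,304.60 − $4,588,400 = $9,742,904.60.
Interest = $1,789,440.00, so EBIT − I = $7,953,464.60.
Degree of combined leverage = contribution ÷ (EBIT − I) = $14,331,304.60 ÷ $7,953,464.60 = 1.8019.
%ΔEPS = DCL × %ΔSales = 1.8019 × -13.5% = -24.3%.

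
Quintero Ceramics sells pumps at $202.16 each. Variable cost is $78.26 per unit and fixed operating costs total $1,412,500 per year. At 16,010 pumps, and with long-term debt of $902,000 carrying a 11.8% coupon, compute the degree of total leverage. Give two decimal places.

4.27

At 16,010 units, contribution = 16,010 × $123.90 = $1,983,639.00.
EBIT = $1,983,639.00 − $1,412,500 = $571,139.00. Interest = $106,436.00, so EBIT − I = $464,703.00.
Degree of total leverage = total CM / (EBIT − interest) = $1,983,639.00 / $464,703.00 = 4.2686.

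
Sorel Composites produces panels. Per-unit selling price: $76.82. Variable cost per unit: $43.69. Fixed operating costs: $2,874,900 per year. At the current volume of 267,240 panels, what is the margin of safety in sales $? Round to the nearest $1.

$13,863,219

Unit CM = price − variable cost = $76.82 − $43.69 = $33.13. Break-even units = $2,874,900 ÷ $33.13 = 86,776.34; break-even revenue = 86,776.34 × $76.82 = $6,666,158.10.
Actual sales revenue = 267,240 × $76.82 = $20,529,376.80.
Margin of safety = $20,529,376.80 − $6,666,158.10 = $13,863,219.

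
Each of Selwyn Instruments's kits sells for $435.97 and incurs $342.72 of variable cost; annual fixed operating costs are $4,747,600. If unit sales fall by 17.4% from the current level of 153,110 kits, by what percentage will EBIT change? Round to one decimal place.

-26.1%

Total contribution margin = 153,110 × $93.25 = $14,277,507.50.
EBIT = $14,277,507.50 − $4,747,600 = $9,529,907.50.
So DOL = total CM / EBIT = $14,277,507.50 / $9,529,907.50 = 1.4982.
%ΔEBIT = DOL × %ΔSales = 1.4982 × -17.4% = -26.1%.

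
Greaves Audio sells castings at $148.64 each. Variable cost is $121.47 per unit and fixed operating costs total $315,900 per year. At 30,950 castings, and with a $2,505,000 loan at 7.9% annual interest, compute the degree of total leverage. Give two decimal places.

2.57

Contribution at this volume is 30,950 × $27.17 = $840,911.50.
Operating income = contribution − fixed costs = $840,911.50 − $315,900 = $525,011.50. Interest = $197,895.00.
DOL = $840,911.50 ÷ $525,011.50 = 1.6017; DFL = $525,011.50 ÷ $327,116.50 = 1.6050.
Combined leverage = 1.6017 × 1.6050 = 2.5707.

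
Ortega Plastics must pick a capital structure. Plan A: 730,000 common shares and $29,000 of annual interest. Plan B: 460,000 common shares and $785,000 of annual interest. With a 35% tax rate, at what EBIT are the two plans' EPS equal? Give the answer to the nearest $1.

$2,073,000

At indifference, (EBIT − 29,000)(1 − t)/730,000 = (EBIT − 785,000)(1 − t)/460,000.
The (1 − t) factor cancels: (EBIT − 29,000) × 460,000 = (EBIT − 785,000) × 730,000.
EBIT × (730,000 − 460,000) = 785,000 × 730,000 − 29,000 × 460,000 = 559,710,000,000, so EBIT = 559,710,000,000 ÷ 270,000 = 2,073,000.00.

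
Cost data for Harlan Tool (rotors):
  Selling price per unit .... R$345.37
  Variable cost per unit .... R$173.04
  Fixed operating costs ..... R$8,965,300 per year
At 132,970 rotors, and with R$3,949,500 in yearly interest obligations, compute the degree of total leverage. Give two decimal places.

2.29

At 132,970 units, contribution = 132,970 × R$172.33 = R$22,914,720.10.
Operating income = contribution − fixed costs = R$22,914,720.10 − R$8,965,300 = R$13,949,420.10. Interest = R$3,949,500.00.
DOL = R$22,914,720.10 ÷ R$13,949,420.10 = 1.6427; DFL = R$13,949,420.10 ÷ R$9,999,920.10 = 1.3950.
DCL = DOL × DFL = 1.6427 × 1.3950 = 2.2916.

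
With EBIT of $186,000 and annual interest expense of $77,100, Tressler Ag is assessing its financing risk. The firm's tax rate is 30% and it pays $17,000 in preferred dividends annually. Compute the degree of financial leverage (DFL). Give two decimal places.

2.20

Annual interest charges come to $77,100.00.
Pre-tax preferred-dividend burden = $17,000 ÷ (1 − 0.30) = $24,285.71.
DFL = EBIT ÷ [EBIT − I − D_p/(1−t)] = $186,000 ÷ [$186,000 − $77,100.00 − $24,285.71] = $186,000 ÷ $84,614.29 = 2.1982.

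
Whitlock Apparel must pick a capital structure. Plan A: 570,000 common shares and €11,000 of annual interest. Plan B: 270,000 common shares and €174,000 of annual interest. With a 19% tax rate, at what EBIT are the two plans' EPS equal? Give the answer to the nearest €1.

Set EPS_A = EPS_B: (EBIT − €11,000)(1 − 0.19) ÷ 570,000 = (EBIT − €174,000)(1 − 0.19) ÷ 270,000.
Cancelling (1 − t) and cross-multiplying: 270,000·(EBIT − 11,000) = 570,000·(EBIT − 174,000).
Solving, EBIT = (174,000·570,000 − 11,000·270,000) / (570,000 − 270,000) = 96,210,000,000 / 300,000 = 320,700.00.

€320,700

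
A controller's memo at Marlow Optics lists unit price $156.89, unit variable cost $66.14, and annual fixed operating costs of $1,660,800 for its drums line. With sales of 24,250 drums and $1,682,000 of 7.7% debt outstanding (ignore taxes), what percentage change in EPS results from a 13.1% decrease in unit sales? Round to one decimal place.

At 24,250 units, contribution = 24,250 × $90.75 = $2,200,687.50.
Subtracting fixed costs: EBIT = $2,200,687.50 − $1,660,800 = $539,887.50.
After interest of $129,514.00, pre-tax earnings = $410,373.50.
DCL = total CM / (EBIT − I) = $2,200,687.50 / $410,373.50 = 5.3626.
EPS therefore changes by 5.3626 × (-13.1%) = -70.3%.

-70.3%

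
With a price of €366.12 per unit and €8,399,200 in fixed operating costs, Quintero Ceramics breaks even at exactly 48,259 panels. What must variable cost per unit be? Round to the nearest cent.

€192.08

Contribution per unit must be FC / Q = €8,399,200 / 48,259 = €174.0442.
Hence VC = price − CM = €366.12 − €174.0442 = €192.08.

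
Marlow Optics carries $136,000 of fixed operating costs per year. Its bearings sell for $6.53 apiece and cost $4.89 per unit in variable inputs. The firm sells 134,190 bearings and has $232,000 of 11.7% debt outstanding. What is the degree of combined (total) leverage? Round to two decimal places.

Contribution at this volume is 134,190 × $1.64 = $220,071.60.
Subtracting fixed costs: EBIT = $220,071.60 − $136,000 = $84,071.60. Interest = $27,144.00.
DOL = $220,071.60 ÷ $84,071.60 = 2.6177; DFL = $84,071.60 ÷ $56,927.60 = 1.4768.
Combined leverage = 2.6177 × 1.4768 = 3.8658.

3.87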